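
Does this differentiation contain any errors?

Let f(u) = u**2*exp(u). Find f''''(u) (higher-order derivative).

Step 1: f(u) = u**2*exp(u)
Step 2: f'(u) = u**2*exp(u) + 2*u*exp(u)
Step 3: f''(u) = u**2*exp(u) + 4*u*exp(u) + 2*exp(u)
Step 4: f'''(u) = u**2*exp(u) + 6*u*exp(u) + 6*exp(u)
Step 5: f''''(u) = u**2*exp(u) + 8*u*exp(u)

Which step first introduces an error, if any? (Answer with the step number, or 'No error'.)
Step 5

Step 5 is incorrect due to a dropped term.
The step shows: u**2*exp(u) + 8*u*exp(u)
The correct value should be: u**2*exp(u) + 8*u*exp(u) + 12*exp(u)

Explanation: A term was dropped: the term 12*exp(u) was incorrectly omitted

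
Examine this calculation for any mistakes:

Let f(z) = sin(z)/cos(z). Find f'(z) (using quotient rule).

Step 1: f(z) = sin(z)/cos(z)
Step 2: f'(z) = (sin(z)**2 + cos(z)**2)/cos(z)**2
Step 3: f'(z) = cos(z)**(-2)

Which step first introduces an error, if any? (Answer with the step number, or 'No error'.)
No error

All steps in this derivation are correct.
The final answer f'(z) = cos(z)**(-2) is valid.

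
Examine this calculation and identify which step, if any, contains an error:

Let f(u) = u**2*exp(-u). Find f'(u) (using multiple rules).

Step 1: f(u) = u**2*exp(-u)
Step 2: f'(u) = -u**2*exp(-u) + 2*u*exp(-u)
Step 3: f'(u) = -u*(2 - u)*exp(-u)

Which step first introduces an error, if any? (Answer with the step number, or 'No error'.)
Step 3

Step 3 is incorrect due to a sign flip.
The step shows: -u*(2 - u)*exp(-u)
The correct value should be: u*(2 - u)*exp(-u)

Explanation: The sign of the whole expression was flipped: the term u*(2 - u)*exp(-u) was incorrectly written as -u*(2 - u)*exp(-u)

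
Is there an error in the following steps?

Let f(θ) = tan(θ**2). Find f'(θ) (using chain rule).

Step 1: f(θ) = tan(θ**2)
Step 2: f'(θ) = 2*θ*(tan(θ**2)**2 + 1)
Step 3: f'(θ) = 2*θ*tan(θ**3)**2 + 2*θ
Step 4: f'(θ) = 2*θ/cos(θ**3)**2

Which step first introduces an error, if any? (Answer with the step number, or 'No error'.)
Step 3

Step 3 is incorrect due to a wrong exponent.
The step shows: 2*θ*tan(θ**3)**2 + 2*θ
The correct value should be: 2*θ*tan(θ**2)**2 + 2*θ

Explanation: The exponent 2 on θ was incorrectly written as 3: the term 2*θ*tan(θ**2)**2 was incorrectly written as 2*θ*tan(θ**3)**2
The later steps are derived from this incorrect expression, so the error originates in Step 3.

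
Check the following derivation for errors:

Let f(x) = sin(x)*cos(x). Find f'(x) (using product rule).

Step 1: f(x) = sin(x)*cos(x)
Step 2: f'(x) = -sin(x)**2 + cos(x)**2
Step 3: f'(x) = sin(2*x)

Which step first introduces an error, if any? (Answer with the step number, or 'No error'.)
Step 3

Step 3 is incorrect due to a wrong trig function.
The step shows: sin(2*x)
The correct value should be: cos(2*x)

Explanation: cos(2*x) was incorrectly written as sin(2*x): the term cos(2*x) was incorrectly written as sin(2*x)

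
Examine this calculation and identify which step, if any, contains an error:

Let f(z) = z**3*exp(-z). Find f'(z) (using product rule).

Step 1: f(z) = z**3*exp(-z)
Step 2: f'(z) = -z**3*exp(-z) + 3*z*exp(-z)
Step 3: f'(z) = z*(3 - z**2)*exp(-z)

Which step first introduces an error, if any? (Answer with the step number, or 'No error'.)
Step 2

Step 2 is incorrect due to a wrong exponent.
The step shows: -z**3*exp(-z) + 3*z*exp(-z)
The correct value should be: -z**3*exp(-z) + 3*z**2*exp(-z)

Explanation: The exponent 2 on z was incorrectly written as 1: the term 3*z**2*exp(-z) was incorrectly written as 3*z*exp(-z)
The later steps are derived from this incorrect expression, so the error originates in Step 2.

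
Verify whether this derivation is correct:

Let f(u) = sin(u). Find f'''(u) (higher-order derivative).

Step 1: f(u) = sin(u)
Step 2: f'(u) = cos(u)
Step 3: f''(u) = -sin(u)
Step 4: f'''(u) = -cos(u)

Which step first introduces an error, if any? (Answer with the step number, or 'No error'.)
No error

All steps in this derivation are correct.
The final answer f'''(u) = -cos(u) is valid.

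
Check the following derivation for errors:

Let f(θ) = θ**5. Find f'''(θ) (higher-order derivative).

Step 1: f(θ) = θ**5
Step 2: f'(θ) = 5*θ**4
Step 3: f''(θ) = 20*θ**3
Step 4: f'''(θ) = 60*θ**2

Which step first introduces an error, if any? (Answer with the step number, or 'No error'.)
No error

All steps in this derivation are correct.
The final answer f'''(θ) = 60*θ**2 is valid.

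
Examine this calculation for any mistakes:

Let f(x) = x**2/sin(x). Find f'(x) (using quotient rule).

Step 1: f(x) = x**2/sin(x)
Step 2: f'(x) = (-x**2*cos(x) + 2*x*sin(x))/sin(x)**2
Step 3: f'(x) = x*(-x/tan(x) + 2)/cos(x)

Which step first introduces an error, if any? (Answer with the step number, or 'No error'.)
Step 3

Step 3 is incorrect due to a wrong trig function.
The step shows: x*(-x/tan(x) + 2)/cos(x)
The correct value should be: x*(-x/tan(x) + 2)/sin(x)

Explanation: sin(x) was incorrectly written as cos(x): the term x*(-x/tan(x) + 2)/sin(x) was incorrectly written as x*(-x/tan(x) + 2)/cos(x)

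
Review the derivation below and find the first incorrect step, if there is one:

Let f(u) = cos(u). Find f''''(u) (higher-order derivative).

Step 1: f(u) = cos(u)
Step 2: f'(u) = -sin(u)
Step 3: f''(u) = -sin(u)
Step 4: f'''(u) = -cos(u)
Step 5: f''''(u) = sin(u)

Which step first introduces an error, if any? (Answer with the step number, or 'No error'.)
Step 3

Step 3 is incorrect due to a wrong trig function.
The step shows: -sin(u)
The correct value should be: -cos(u)

Explanation: cos(u) was incorrectly written as sin(u): the term -cos(u) was incorrectly written as -sin(u)
The later steps are derived from this incorrect expression, so the error originates in Step 3.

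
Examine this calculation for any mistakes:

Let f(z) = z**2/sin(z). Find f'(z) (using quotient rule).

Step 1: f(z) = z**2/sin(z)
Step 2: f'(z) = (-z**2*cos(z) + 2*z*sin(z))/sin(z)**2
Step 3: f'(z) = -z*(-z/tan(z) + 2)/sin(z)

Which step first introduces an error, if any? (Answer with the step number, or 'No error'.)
Step 3

Step 3 is incorrect due to a sign flip.
The step shows: -z*(-z/tan(z) + 2)/sin(z)
The correct value should be: z*(-z/tan(z) + 2)/sin(z)

Explanation: The sign of the whole expression was flipped: the term z*(-z/tan(z) + 2)/sin(z) was incorrectly written as -z*(-z/tan(z) + 2)/sin(z)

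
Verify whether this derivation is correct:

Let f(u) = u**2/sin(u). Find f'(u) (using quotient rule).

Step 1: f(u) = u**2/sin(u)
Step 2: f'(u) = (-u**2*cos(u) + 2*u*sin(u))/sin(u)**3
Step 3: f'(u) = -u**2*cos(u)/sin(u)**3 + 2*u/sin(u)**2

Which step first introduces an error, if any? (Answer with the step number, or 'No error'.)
Step 2

Step 2 is incorrect due to a wrong exponent.
The step shows: (-u**2*cos(u) + 2*u*sin(u))/sin(u)**3
The correct value should be: (-u**2*cos(u) + 2*u*sin(u))/sin(u)**2

Explanation: The exponent -2 on sin(u) was incorrectly written as -3: the term (-u**2*cos(u) + 2*u*sin(u))/sin(u)**2 was incorrectly written as (-u**2*cos(u) + 2*u*sin(u))/sin(u)**3
The later steps are derived from this incorrect expression, so the error originates in Step 2.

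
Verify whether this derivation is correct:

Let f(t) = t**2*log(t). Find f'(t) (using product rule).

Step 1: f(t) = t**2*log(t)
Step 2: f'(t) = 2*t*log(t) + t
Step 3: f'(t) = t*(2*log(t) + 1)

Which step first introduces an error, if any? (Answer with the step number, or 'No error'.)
No error

All steps in this derivation are correct.
The final answer f'(t) = t*(2*log(t) + 1) is valid.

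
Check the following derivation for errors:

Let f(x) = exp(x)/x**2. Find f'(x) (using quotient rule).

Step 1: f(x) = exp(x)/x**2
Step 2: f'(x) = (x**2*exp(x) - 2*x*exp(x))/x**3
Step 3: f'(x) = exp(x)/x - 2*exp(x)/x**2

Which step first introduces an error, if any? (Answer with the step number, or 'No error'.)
Step 2

Step 2 is incorrect due to a wrong exponent.
The step shows: (x**2*exp(x) - 2*x*exp(x))/x**3
The correct value should be: (x**2*exp(x) - 2*x*exp(x))/x**4

Explanation: The exponent -4 on x was incorrectly written as -3: the term (x**2*exp(x) - 2*x*exp(x))/x**4 was incorrectly written as (x**2*exp(x) - 2*x*exp(x))/x**3
The later steps are derived from this incorrect expression, so the error originates in Step 2.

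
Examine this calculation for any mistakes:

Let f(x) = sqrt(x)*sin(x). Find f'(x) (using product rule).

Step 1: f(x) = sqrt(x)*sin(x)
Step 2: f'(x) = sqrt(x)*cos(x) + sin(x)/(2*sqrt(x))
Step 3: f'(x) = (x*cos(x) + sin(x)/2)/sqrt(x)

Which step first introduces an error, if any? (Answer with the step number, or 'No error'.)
No error

All steps in this derivation are correct.
The final answer f'(x) = (x*cos(x) + sin(x)/2)/sqrt(x) is valid.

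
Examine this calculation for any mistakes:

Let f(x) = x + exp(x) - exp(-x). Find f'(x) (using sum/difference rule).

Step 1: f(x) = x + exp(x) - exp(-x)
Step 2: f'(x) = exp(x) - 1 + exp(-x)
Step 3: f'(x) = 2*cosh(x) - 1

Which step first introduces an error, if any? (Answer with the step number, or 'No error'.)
Step 2

Step 2 is incorrect due to a sign flip.
The step shows: exp(x) - 1 + exp(-x)
The correct value should be: exp(x) + 1 + exp(-x)

Explanation: The sign of one term was flipped: the term 1 was incorrectly written as -1
The later steps are derived from this incorrect expression, so the error originates in Step 2.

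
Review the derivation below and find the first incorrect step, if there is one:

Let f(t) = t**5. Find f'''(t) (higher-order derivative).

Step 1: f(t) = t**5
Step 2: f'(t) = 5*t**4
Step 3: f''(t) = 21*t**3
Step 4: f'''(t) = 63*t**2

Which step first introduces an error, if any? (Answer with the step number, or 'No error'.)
Step 3

Step 3 is incorrect due to a wrong coefficient.
The step shows: 21*t**3
The correct value should be: 20*t**3

Explanation: The coefficient 20 was incorrectly written as 21: the term 20*t**3 was incorrectly written as 21*t**3
The later steps are derived from this incorrect expression, so the error originates in Step 3.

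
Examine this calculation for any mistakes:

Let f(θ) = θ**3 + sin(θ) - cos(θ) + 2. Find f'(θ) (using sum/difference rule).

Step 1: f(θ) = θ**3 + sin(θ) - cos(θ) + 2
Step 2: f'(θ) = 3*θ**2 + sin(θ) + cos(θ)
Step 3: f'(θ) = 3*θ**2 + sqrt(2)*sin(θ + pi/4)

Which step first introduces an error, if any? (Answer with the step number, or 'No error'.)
No error

All steps in this derivation are correct.
The final answer f'(θ) = 3*θ**2 + sqrt(2)*sin(θ + pi/4) is valid.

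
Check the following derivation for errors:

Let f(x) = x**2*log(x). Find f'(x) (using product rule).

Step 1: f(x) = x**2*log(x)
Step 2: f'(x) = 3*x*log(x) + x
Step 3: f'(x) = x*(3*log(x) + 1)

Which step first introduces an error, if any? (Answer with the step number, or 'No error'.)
Step 2

Step 2 is incorrect due to a wrong coefficient.
The step shows: 3*x*log(x) + x
The correct value should be: 2*x*log(x) + x

Explanation: The coefficient 2 was incorrectly written as 3: the term 2*x*log(x) was incorrectly written as 3*x*log(x)
The later steps are derived from this incorrect expression, so the error originates in Step 2.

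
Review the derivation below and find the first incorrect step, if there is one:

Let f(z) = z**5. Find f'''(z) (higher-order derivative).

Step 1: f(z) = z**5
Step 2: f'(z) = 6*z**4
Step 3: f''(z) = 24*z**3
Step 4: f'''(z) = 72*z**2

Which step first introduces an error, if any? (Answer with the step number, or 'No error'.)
Step 2

Step 2 is incorrect due to a wrong coefficient.
The step shows: 6*z**4
The correct value should be: 5*z**4

Explanation: The coefficient 5 was incorrectly written as 6: the term 5*z**4 was incorrectly written as 6*z**4
The later steps are derived from this incorrect expression, so the error originates in Step 2.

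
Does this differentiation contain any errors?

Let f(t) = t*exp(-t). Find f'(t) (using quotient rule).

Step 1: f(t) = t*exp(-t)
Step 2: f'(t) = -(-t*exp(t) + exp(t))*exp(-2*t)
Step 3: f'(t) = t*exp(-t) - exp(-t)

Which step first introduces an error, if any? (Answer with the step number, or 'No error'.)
Step 2

Step 2 is incorrect due to a sign flip.
The step shows: -(-t*exp(t) + exp(t))*exp(-2*t)
The correct value should be: (-t*exp(t) + exp(t))*exp(-2*t)

Explanation: The sign of the whole expression was flipped: the term (-t*exp(t) + exp(t))*exp(-2*t) was incorrectly written as -(-t*exp(t) + exp(t))*exp(-2*t)
The later steps are derived from this incorrect expression, so the error originates in Step 2.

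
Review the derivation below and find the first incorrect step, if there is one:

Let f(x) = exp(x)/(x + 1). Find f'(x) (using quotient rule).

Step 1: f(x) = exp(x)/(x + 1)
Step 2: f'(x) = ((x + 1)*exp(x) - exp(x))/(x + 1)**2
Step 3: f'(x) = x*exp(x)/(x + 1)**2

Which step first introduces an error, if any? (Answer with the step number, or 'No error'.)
No error

All steps in this derivation are correct.
The final answer f'(x) = x*exp(x)/(x + 1)**2 is valid.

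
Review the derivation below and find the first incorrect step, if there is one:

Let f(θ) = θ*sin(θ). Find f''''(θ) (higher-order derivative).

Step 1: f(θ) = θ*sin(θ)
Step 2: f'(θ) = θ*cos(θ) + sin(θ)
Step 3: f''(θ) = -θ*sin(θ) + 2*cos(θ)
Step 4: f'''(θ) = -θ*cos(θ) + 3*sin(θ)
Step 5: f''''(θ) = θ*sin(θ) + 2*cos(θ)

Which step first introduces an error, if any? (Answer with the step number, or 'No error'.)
Step 4

Step 4 is incorrect due to a sign flip.
The step shows: -θ*cos(θ) + 3*sin(θ)
The correct value should be: -θ*cos(θ) - 3*sin(θ)

Explanation: The sign of one term was flipped: the term -3*sin(θ) was incorrectly written as 3*sin(θ)
The later steps are derived from this incorrect expression, so the error originates in Step 4.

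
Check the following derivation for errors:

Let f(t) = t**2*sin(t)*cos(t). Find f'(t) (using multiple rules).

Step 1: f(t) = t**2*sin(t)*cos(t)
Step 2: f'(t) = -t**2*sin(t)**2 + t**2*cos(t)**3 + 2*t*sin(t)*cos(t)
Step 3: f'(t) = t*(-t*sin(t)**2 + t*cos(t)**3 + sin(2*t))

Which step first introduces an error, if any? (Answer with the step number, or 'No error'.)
Step 2

Step 2 is incorrect due to a wrong exponent.
The step shows: -t**2*sin(t)**2 + t**2*cos(t)**3 + 2*t*sin(t)*cos(t)
The correct value should be: -t**2*sin(t)**2 + t**2*cos(t)**2 + 2*t*sin(t)*cos(t)

Explanation: The exponent 2 on cos(t) was incorrectly written as 3: the term t**2*cos(t)**2 was incorrectly written as t**2*cos(t)**3
The later steps are derived from this incorrect expression, so the error originates in Step 2.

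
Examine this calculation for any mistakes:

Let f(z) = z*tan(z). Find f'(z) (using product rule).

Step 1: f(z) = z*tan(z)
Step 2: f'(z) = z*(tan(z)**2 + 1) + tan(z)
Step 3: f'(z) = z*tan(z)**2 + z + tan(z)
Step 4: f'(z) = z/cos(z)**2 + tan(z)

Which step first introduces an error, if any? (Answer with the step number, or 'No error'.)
No error

All steps in this derivation are correct.
The final answer f'(z) = z/cos(z)**2 + tan(z) is valid.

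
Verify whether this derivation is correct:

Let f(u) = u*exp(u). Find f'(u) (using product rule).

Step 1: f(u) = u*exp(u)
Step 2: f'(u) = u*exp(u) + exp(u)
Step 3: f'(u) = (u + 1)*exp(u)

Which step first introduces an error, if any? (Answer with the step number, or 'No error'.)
No error

All steps in this derivation are correct.
The final answer f'(u) = (u + 1)*exp(u) is valid.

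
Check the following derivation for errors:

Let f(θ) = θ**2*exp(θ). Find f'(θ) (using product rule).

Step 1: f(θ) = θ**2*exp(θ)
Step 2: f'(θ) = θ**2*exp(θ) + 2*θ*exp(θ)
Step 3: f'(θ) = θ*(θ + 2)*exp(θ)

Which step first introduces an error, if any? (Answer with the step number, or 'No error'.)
No error

All steps in this derivation are correct.
The final answer f'(θ) = θ*(θ + 2)*exp(θ) is valid.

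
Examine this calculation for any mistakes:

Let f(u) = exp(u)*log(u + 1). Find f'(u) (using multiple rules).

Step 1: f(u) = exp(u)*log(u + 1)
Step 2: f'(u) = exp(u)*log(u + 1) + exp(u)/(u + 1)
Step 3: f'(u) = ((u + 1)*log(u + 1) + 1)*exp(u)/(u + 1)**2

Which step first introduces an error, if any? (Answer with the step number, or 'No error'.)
Step 3

Step 3 is incorrect due to a wrong exponent.
The step shows: ((u + 1)*log(u + 1) + 1)*exp(u)/(u + 1)**2
The correct value should be: ((u + 1)*log(u + 1) + 1)*exp(u)/(u + 1)

Explanation: The exponent -1 on u + 1 was incorrectly written as -2: the term ((u + 1)*log(u + 1) + 1)*exp(u)/(u + 1) was incorrectly written as ((u + 1)*log(u + 1) + 1)*exp(u)/(u + 1)**2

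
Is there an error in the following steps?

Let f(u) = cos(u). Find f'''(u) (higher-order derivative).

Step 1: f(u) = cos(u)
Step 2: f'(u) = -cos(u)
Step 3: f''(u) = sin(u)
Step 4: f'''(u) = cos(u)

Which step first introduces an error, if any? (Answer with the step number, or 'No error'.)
Step 2

Step 2 is incorrect due to a wrong trig function.
The step shows: -cos(u)
The correct value should be: -sin(u)

Explanation: sin(u) was incorrectly written as cos(u): the term -sin(u) was incorrectly written as -cos(u)
The later steps are derived from this incorrect expression, so the error originates in Step 2.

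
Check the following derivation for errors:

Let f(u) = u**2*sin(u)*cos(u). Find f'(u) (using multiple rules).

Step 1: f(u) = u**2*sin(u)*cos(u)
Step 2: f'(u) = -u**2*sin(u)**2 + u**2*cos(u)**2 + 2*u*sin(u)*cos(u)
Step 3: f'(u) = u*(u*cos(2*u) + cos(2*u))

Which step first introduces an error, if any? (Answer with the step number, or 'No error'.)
Step 3

Step 3 is incorrect due to a wrong trig function.
The step shows: u*(u*cos(2*u) + cos(2*u))
The correct value should be: u*(u*cos(2*u) + sin(2*u))

Explanation: sin(2*u) was incorrectly written as cos(2*u): the term u*(u*cos(2*u) + sin(2*u)) was incorrectly written as u*(u*cos(2*u) + cos(2*u))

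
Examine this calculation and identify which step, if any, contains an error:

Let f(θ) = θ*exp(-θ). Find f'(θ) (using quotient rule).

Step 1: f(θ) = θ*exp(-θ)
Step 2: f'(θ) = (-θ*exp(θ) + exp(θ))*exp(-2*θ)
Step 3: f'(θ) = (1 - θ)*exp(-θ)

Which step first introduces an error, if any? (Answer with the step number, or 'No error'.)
No error

All steps in this derivation are correct.
The final answer f'(θ) = (1 - θ)*exp(-θ) is valid.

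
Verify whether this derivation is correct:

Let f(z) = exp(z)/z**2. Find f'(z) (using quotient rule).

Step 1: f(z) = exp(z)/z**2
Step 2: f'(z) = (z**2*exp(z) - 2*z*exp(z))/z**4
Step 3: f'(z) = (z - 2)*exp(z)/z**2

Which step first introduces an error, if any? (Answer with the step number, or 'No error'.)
Step 3

Step 3 is incorrect due to a wrong exponent.
The step shows: (z - 2)*exp(z)/z**2
The correct value should be: (z - 2)*exp(z)/z**3

Explanation: The exponent -3 on z was incorrectly written as -2: the term (z - 2)*exp(z)/z**3 was incorrectly written as (z - 2)*exp(z)/z**2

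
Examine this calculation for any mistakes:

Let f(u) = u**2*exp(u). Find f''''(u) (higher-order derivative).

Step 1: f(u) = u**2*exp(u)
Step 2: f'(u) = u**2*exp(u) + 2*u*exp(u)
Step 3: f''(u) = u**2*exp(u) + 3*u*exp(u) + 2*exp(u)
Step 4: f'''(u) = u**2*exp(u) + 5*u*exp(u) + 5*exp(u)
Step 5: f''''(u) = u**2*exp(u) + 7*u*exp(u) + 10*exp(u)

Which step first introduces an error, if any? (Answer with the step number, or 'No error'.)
Step 3

Step 3 is incorrect due to a wrong coefficient.
The step shows: u**2*exp(u) + 3*u*exp(u) + 2*exp(u)
The correct value should be: u**2*exp(u) + 4*u*exp(u) + 2*exp(u)

Explanation: The coefficient 4 was incorrectly written as 3: the term 4*u*exp(u) was incorrectly written as 3*u*exp(u)
The later steps are derived from this incorrect expression, so the error originates in Step 3.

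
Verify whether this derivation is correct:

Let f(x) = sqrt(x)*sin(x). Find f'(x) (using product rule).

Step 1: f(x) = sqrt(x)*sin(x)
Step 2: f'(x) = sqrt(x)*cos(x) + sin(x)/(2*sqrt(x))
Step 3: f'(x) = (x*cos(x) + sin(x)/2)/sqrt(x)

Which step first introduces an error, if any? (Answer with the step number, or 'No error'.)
No error

All steps in this derivation are correct.
The final answer f'(x) = (x*cos(x) + sin(x)/2)/sqrt(x) is valid.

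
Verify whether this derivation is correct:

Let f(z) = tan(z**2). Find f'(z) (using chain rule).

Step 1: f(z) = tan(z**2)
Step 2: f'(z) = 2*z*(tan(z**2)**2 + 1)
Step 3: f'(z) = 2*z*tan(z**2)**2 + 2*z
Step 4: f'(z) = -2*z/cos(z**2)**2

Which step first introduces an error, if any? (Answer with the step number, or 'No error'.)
Step 4

Step 4 is incorrect due to a sign flip.
The step shows: -2*z/cos(z**2)**2
The correct value should be: 2*z/cos(z**2)**2

Explanation: The sign of the whole expression was flipped: the term 2*z/cos(z**2)**2 was incorrectly written as -2*z/cos(z**2)**2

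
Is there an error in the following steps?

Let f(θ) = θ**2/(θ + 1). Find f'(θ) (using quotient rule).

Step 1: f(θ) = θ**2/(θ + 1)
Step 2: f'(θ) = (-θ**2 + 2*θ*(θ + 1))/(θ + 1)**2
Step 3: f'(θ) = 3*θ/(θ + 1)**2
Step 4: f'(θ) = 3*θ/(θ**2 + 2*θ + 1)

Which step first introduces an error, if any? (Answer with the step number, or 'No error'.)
Step 3

Step 3 is incorrect due to a wrong exponent.
The step shows: 3*θ/(θ + 1)**2
The correct value should be: (θ**2 + 2*θ)/(θ + 1)**2

Explanation: The exponent 2 on θ was incorrectly written as 1: the term (θ**2 + 2*θ)/(θ + 1)**2 was incorrectly written as 3*θ/(θ + 1)**2
The later steps are derived from this incorrect expression, so the error originates in Step 3.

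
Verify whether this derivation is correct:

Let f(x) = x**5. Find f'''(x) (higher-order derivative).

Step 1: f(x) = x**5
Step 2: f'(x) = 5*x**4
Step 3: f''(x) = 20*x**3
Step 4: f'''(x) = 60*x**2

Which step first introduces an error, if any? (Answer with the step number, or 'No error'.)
No error

All steps in this derivation are correct.
The final answer f'''(x) = 60*x**2 is valid.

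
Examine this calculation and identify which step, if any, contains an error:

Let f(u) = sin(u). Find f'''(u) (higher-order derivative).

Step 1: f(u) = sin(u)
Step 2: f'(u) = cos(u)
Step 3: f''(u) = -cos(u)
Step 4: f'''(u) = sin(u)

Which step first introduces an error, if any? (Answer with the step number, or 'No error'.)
Step 3

Step 3 is incorrect due to a wrong trig function.
The step shows: -cos(u)
The correct value should be: -sin(u)

Explanation: sin(u) was incorrectly written as cos(u): the term -sin(u) was incorrectly written as -cos(u)
The later steps are derived from this incorrect expression, so the error originates in Step 3.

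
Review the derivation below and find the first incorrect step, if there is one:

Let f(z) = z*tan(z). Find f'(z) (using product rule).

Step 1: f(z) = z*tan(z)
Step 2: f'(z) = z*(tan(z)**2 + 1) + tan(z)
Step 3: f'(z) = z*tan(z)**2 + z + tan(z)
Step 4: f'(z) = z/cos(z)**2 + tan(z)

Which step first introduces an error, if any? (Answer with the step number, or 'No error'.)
No error

All steps in this derivation are correct.
The final answer f'(z) = z/cos(z)**2 + tan(z) is valid.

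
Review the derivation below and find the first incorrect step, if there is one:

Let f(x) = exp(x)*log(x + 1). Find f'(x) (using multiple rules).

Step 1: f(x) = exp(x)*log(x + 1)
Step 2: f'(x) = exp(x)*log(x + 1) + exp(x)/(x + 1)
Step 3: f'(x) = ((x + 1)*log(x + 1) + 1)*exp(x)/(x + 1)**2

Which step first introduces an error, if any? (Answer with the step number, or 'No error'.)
Step 3

Step 3 is incorrect due to a wrong exponent.
The step shows: ((x + 1)*log(x + 1) + 1)*exp(x)/(x + 1)**2
The correct value should be: ((x + 1)*log(x + 1) + 1)*exp(x)/(x + 1)

Explanation: The exponent -1 on x + 1 was incorrectly written as -2: the term ((x + 1)*log(x + 1) + 1)*exp(x)/(x + 1) was incorrectly written as ((x + 1)*log(x + 1) + 1)*exp(x)/(x + 1)**2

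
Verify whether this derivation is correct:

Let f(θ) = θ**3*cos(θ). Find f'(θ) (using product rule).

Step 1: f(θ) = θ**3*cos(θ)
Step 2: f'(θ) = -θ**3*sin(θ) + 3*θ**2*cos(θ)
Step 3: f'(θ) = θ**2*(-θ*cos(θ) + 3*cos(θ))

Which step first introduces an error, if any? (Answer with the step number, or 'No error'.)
Step 3

Step 3 is incorrect due to a wrong trig function.
The step shows: θ**2*(-θ*cos(θ) + 3*cos(θ))
The correct value should be: θ**2*(-θ*sin(θ) + 3*cos(θ))

Explanation: sin(θ) was incorrectly written as cos(θ): the term θ**2*(-θ*sin(θ) + 3*cos(θ)) was incorrectly written as θ**2*(-θ*cos(θ) + 3*cos(θ))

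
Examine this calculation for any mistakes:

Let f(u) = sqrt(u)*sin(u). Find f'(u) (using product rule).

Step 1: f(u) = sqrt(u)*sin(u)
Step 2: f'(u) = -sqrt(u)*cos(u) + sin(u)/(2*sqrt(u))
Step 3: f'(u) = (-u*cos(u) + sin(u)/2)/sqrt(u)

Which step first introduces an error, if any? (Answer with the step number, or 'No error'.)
Step 2

Step 2 is incorrect due to a sign flip.
The step shows: -sqrt(u)*cos(u) + sin(u)/(2*sqrt(u))
The correct value should be: sqrt(u)*cos(u) + sin(u)/(2*sqrt(u))

Explanation: The sign of one term was flipped: the term sqrt(u)*cos(u) was incorrectly written as -sqrt(u)*cos(u)
The later steps are derived from this incorrect expression, so the error originates in Step 2.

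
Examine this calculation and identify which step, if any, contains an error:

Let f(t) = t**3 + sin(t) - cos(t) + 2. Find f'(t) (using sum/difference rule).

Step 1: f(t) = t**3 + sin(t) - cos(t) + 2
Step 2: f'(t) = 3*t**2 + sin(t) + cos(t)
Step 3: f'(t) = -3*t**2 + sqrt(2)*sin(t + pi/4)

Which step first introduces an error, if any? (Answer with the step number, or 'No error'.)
Step 3

Step 3 is incorrect due to a sign flip.
The step shows: -3*t**2 + sqrt(2)*sin(t + pi/4)
The correct value should be: 3*t**2 + sqrt(2)*sin(t + pi/4)

Explanation: The sign of one term was flipped: the term 3*t**2 was incorrectly written as -3*t**2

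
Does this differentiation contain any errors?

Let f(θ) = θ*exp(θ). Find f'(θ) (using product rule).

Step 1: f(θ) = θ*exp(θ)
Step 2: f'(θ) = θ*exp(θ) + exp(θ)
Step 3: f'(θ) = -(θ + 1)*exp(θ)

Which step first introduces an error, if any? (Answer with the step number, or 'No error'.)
Step 3

Step 3 is incorrect due to a sign flip.
The step shows: -(θ + 1)*exp(θ)
The correct value should be: (θ + 1)*exp(θ)

Explanation: The sign of the whole expression was flipped: the term (θ + 1)*exp(θ) was incorrectly written as -(θ + 1)*exp(θ)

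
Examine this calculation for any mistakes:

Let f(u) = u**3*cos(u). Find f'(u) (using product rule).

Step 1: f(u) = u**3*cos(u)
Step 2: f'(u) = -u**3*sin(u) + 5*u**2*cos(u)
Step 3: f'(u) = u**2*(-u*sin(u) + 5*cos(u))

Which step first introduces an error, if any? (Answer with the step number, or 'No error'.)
Step 2

Step 2 is incorrect due to a wrong coefficient.
The step shows: -u**3*sin(u) + 5*u**2*cos(u)
The correct value should be: -u**3*sin(u) + 3*u**2*cos(u)

Explanation: The coefficient 3 was incorrectly written as 5: the term 3*u**2*cos(u) was incorrectly written as 5*u**2*cos(u)
The later steps are derived from this incorrect expression, so the error originates in Step 2.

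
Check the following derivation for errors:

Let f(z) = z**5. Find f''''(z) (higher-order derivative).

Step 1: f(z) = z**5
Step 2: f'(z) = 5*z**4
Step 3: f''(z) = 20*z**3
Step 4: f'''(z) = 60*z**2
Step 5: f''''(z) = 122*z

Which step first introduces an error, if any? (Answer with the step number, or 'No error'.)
Step 5

Step 5 is incorrect due to a wrong coefficient.
The step shows: 122*z
The correct value should be: 120*z

Explanation: The coefficient 120 was incorrectly written as 122: the term 120*z was incorrectly written as 122*z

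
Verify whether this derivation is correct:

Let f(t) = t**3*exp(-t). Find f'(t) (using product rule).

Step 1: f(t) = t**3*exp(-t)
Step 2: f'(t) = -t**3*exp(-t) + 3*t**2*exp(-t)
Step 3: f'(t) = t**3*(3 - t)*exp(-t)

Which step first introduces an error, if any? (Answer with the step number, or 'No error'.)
Step 3

Step 3 is incorrect due to a wrong exponent.
The step shows: t**3*(3 - t)*exp(-t)
The correct value should be: t**2*(3 - t)*exp(-t)

Explanation: The exponent 2 on t was incorrectly written as 3: the term t**2*(3 - t)*exp(-t) was incorrectly written as t**3*(3 - t)*exp(-t)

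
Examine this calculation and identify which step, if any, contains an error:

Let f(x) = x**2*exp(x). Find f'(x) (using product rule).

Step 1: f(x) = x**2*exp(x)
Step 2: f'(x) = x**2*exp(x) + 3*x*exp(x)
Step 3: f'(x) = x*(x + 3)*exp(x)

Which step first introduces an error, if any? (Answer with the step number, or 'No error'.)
Step 2

Step 2 is incorrect due to a wrong coefficient.
The step shows: x**2*exp(x) + 3*x*exp(x)
The correct value should be: x**2*exp(x) + 2*x*exp(x)

Explanation: The coefficient 2 was incorrectly written as 3: the term 2*x*exp(x) was incorrectly written as 3*x*exp(x)
The later steps are derived from this incorrect expression, so the error originates in Step 2.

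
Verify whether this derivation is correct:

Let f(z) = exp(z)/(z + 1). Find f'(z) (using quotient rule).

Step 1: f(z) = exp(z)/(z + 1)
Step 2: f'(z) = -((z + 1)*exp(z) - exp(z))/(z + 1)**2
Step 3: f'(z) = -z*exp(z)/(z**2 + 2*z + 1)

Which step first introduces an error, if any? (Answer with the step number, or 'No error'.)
Step 2

Step 2 is incorrect due to a sign flip.
The step shows: -((z + 1)*exp(z) - exp(z))/(z + 1)**2
The correct value should be: ((z + 1)*exp(z) - exp(z))/(z + 1)**2

Explanation: The sign of the whole expression was flipped: the term ((z + 1)*exp(z) - exp(z))/(z + 1)**2 was incorrectly written as -((z + 1)*exp(z) - exp(z))/(z + 1)**2
The later steps are derived from this incorrect expression, so the error originates in Step 2.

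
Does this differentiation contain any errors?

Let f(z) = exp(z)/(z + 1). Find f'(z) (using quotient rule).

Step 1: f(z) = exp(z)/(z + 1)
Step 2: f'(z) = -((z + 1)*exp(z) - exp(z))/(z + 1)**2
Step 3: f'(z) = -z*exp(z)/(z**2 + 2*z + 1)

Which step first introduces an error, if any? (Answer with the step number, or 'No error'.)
Step 2

Step 2 is incorrect due to a sign flip.
The step shows: -((z + 1)*exp(z) - exp(z))/(z + 1)**2
The correct value should be: ((z + 1)*exp(z) - exp(z))/(z + 1)**2

Explanation: The sign of the whole expression was flipped: the term ((z + 1)*exp(z) - exp(z))/(z + 1)**2 was incorrectly written as -((z + 1)*exp(z) - exp(z))/(z + 1)**2
The later steps are derived from this incorrect expression, so the error originates in Step 2.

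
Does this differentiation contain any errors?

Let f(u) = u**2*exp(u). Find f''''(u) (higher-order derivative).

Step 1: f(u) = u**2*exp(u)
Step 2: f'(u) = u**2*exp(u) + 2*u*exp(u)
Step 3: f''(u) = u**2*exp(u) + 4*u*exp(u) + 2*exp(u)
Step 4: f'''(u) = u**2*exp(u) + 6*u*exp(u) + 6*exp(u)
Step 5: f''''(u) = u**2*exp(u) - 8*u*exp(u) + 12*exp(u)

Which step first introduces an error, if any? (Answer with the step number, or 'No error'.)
Step 5

Step 5 is incorrect due to a sign flip.
The step shows: u**2*exp(u) - 8*u*exp(u) + 12*exp(u)
The correct value should be: u**2*exp(u) + 8*u*exp(u) + 12*exp(u)

Explanation: The sign of one term was flipped: the term 8*u*exp(u) was incorrectly written as -8*u*exp(u)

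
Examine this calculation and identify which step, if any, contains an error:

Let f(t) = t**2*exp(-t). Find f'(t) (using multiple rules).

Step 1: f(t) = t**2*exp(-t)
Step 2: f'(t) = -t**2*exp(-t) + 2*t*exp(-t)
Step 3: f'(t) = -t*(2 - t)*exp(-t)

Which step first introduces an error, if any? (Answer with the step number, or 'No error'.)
Step 3

Step 3 is incorrect due to a sign flip.
The step shows: -t*(2 - t)*exp(-t)
The correct value should be: t*(2 - t)*exp(-t)

Explanation: The sign of the whole expression was flipped: the term t*(2 - t)*exp(-t) was incorrectly written as -t*(2 - t)*exp(-t)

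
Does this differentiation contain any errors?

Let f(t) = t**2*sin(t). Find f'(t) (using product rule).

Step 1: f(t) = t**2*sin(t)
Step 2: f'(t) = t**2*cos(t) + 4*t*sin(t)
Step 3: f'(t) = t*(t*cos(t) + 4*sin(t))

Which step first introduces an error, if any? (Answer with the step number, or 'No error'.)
Step 2

Step 2 is incorrect due to a wrong coefficient.
The step shows: t**2*cos(t) + 4*t*sin(t)
The correct value should be: t**2*cos(t) + 2*t*sin(t)

Explanation: The coefficient 2 was incorrectly written as 4: the term 2*t*sin(t) was incorrectly written as 4*t*sin(t)
The later steps are derived from this incorrect expression, so the error originates in Step 2.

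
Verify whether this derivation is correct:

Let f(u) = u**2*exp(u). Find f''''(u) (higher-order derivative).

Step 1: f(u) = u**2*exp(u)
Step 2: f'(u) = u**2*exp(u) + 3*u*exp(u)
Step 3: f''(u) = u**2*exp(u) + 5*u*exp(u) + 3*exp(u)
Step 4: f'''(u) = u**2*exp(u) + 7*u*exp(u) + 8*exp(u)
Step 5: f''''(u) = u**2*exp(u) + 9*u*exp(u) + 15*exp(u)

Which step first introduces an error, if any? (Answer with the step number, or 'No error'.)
Step 2

Step 2 is incorrect due to a wrong coefficient.
The step shows: u**2*exp(u) + 3*u*exp(u)
The correct value should be: u**2*exp(u) + 2*u*exp(u)

Explanation: The coefficient 2 was incorrectly written as 3: the term 2*u*exp(u) was incorrectly written as 3*u*exp(u)
The later steps are derived from this incorrect expression, so the error originates in Step 2.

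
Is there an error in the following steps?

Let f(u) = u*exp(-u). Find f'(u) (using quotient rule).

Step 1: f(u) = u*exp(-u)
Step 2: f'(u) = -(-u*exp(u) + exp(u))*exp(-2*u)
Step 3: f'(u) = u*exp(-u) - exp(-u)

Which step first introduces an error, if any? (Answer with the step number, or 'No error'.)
Step 2

Step 2 is incorrect due to a sign flip.
The step shows: -(-u*exp(u) + exp(u))*exp(-2*u)
The correct value should be: (-u*exp(u) + exp(u))*exp(-2*u)

Explanation: The sign of the whole expression was flipped: the term (-u*exp(u) + exp(u))*exp(-2*u) was incorrectly written as -(-u*exp(u) + exp(u))*exp(-2*u)
The later steps are derived from this incorrect expression, so the error originates in Step 2.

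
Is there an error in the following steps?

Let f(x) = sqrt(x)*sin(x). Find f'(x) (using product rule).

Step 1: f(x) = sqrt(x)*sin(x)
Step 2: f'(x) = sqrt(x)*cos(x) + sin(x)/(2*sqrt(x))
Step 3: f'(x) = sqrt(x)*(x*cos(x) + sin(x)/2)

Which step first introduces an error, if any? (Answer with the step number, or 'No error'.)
Step 3

Step 3 is incorrect due to a wrong exponent.
The step shows: sqrt(x)*(x*cos(x) + sin(x)/2)
The correct value should be: (x*cos(x) + sin(x)/2)/sqrt(x)

Explanation: The exponent -1/2 on x was incorrectly written as 1/2: the term (x*cos(x) + sin(x)/2)/sqrt(x) was incorrectly written as sqrt(x)*(x*cos(x) + sin(x)/2)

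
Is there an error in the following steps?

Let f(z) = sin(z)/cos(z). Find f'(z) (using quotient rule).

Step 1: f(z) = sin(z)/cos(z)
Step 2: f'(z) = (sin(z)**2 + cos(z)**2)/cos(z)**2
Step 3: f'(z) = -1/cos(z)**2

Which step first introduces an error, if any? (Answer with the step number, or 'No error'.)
Step 3

Step 3 is incorrect due to a sign flip.
The step shows: -1/cos(z)**2
The correct value should be: cos(z)**(-2)

Explanation: The sign of the whole expression was flipped: the term cos(z)**(-2) was incorrectly written as -1/cos(z)**2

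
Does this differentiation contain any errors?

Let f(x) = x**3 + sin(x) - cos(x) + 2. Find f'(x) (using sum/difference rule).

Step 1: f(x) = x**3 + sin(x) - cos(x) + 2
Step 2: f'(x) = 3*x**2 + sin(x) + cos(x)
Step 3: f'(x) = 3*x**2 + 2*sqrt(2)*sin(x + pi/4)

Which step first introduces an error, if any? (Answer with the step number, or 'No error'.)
Step 3

Step 3 is incorrect due to a wrong exponent.
The step shows: 3*x**2 + 2*sqrt(2)*sin(x + pi/4)
The correct value should be: 3*x**2 + sqrt(2)*sin(x + pi/4)

Explanation: The exponent 1/2 on 2 was incorrectly written as 3/2: the term sqrt(2)*sin(x + pi/4) was incorrectly written as 2*sqrt(2)*sin(x + pi/4)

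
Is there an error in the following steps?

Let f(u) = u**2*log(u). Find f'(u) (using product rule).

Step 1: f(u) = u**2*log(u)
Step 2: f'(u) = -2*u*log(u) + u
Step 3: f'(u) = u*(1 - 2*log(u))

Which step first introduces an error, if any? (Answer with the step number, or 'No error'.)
Step 2

Step 2 is incorrect due to a sign flip.
The step shows: -2*u*log(u) + u
The correct value should be: 2*u*log(u) + u

Explanation: The sign of one term was flipped: the term 2*u*log(u) was incorrectly written as -2*u*log(u)
The later steps are derived from this incorrect expression, so the error originates in Step 2.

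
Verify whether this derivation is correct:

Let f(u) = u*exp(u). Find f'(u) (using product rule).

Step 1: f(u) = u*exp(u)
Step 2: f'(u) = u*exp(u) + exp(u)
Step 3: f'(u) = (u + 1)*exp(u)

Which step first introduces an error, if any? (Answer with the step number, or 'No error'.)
No error

All steps in this derivation are correct.
The final answer f'(u) = (u + 1)*exp(u) is valid.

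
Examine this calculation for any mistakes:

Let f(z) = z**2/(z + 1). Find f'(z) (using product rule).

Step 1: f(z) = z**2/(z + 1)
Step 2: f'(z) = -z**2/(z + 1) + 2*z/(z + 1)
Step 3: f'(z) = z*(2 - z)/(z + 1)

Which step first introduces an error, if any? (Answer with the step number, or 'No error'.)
Step 2

Step 2 is incorrect due to a wrong exponent.
The step shows: -z**2/(z + 1) + 2*z/(z + 1)
The correct value should be: -z**2/(z + 1)**2 + 2*z/(z + 1)

Explanation: The exponent -2 on z + 1 was incorrectly written as -1: the term -z**2/(z + 1)**2 was incorrectly written as -z**2/(z + 1)
The later steps are derived from this incorrect expression, so the error originates in Step 2.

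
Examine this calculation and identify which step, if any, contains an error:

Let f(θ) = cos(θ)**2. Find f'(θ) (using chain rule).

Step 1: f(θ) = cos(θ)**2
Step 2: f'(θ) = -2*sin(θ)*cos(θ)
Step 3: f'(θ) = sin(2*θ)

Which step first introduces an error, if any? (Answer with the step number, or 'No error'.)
Step 3

Step 3 is incorrect due to a sign flip.
The step shows: sin(2*θ)
The correct value should be: -sin(2*θ)

Explanation: The sign of the whole expression was flipped: the term -sin(2*θ) was incorrectly written as sin(2*θ)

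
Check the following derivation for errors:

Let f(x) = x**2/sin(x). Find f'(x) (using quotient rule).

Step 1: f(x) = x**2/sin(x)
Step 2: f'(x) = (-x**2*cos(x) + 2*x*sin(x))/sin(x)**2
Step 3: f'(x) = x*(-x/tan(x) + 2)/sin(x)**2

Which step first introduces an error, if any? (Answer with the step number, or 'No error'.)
Step 3

Step 3 is incorrect due to a wrong exponent.
The step shows: x*(-x/tan(x) + 2)/sin(x)**2
The correct value should be: x*(-x/tan(x) + 2)/sin(x)

Explanation: The exponent -1 on sin(x) was incorrectly written as -2: the term x*(-x/tan(x) + 2)/sin(x) was incorrectly written as x*(-x/tan(x) + 2)/sin(x)**2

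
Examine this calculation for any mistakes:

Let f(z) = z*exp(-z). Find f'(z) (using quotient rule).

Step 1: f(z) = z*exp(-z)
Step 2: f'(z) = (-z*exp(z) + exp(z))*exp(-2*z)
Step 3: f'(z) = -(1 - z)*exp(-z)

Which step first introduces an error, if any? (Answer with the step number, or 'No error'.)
Step 3

Step 3 is incorrect due to a sign flip.
The step shows: -(1 - z)*exp(-z)
The correct value should be: (1 - z)*exp(-z)

Explanation: The sign of the whole expression was flipped: the term (1 - z)*exp(-z) was incorrectly written as -(1 - z)*exp(-z)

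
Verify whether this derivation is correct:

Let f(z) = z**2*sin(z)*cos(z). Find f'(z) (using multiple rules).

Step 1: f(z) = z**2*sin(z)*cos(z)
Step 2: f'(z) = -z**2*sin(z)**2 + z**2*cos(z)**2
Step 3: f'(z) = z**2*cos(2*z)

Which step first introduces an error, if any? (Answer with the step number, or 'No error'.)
Step 2

Step 2 is incorrect due to a dropped term.
The step shows: -z**2*sin(z)**2 + z**2*cos(z)**2
The correct value should be: -z**2*sin(z)**2 + z**2*cos(z)**2 + 2*z*sin(z)*cos(z)

Explanation: A term was dropped: the term 2*z*sin(z)*cos(z) was incorrectly omitted
The later steps are derived from this incorrect expression, so the error originates in Step 2.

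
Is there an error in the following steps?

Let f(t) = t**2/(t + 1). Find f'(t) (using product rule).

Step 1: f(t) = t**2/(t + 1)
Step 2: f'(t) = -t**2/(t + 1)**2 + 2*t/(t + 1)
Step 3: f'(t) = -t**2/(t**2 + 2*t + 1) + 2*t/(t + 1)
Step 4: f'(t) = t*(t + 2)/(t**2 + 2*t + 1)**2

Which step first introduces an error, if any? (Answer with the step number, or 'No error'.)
Step 4

Step 4 is incorrect due to a wrong exponent.
The step shows: t*(t + 2)/(t**2 + 2*t + 1)**2
The correct value should be: t*(t + 2)/(t**2 + 2*t + 1)

Explanation: The exponent -1 on t**2 + 2*t + 1 was incorrectly written as -2: the term t*(t + 2)/(t**2 + 2*t + 1) was incorrectly written as t*(t + 2)/(t**2 + 2*t + 1)**2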